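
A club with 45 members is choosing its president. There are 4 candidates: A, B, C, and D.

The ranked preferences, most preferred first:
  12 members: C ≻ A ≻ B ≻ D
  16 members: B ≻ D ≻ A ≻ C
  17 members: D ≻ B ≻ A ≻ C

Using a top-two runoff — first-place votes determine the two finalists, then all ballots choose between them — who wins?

Round 1 first-place votes: A 0, B 16, C 12, D 17. D and B advance.
Runoff: D is ranked above B on 17 ballots, B above D on 28.

B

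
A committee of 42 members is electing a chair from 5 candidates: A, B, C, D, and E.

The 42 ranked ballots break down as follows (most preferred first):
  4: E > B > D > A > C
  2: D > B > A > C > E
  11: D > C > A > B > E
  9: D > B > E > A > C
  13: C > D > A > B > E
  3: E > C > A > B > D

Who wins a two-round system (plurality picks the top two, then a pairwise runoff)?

D

Round 1 first-place votes: A 0, B 0, C 13, D 22, E 7. D and C advance.
Runoff: D is ranked above C on 26 ballots, C above D on 16.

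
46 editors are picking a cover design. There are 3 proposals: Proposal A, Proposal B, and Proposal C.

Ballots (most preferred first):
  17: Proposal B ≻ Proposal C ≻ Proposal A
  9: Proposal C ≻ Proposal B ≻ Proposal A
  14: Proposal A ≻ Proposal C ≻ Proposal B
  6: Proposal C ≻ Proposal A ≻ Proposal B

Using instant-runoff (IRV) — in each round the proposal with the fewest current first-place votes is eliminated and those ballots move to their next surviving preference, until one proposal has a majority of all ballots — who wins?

Round 1: Proposal A 14, Proposal B 17, Proposal C 15. Proposal A eliminated.
Round 2: Proposal B 17, Proposal C 29. Proposal C has a majority (≥24).

Proposal C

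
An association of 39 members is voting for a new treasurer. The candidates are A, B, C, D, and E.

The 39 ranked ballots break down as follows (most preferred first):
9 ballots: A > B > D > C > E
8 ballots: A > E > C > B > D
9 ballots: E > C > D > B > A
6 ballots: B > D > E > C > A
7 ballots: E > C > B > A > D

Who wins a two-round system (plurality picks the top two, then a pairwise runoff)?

Round 1 first-place votes: A 17, B 6, C 0, D 0, E 16. A and E advance.
Runoff: A is ranked above E on 17 ballots, E above A on 22.

E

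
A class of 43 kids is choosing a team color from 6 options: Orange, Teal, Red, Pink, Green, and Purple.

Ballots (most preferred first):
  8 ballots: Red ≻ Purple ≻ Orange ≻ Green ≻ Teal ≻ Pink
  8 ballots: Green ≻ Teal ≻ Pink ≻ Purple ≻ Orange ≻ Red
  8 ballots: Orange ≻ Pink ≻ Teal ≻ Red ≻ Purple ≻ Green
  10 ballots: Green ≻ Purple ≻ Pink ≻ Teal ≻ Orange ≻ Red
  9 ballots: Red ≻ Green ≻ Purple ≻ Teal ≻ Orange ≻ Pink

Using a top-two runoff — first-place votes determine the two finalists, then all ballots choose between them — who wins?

Round 1 first-place votes: Orange 8, Teal 0, Red 17, Pink 0, Green 18, Purple 0. Green and Red advance.
Runoff: Green is ranked above Red on 18 ballots, Red above Green on 25.

Red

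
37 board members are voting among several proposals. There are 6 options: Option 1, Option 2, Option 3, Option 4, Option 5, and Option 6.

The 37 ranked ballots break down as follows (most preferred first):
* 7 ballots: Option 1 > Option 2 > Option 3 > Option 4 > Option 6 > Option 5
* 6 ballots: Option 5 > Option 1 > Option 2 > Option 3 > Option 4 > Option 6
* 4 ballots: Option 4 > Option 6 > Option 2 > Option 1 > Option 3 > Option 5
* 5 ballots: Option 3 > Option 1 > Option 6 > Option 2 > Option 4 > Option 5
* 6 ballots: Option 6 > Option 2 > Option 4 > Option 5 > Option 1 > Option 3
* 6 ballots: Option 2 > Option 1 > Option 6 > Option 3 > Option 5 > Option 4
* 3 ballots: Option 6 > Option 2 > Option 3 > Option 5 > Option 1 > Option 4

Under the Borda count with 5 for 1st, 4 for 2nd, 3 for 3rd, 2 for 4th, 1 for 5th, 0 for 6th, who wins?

Option 1: 7×5 + 6×4 + 4×2 + 5×4 + 6×1 + 6×4 + 3×1 = 120
Option 2: 7×4 + 6×3 + 4×3 + 5×2 + 6×4 + 6×5 + 3×4 = 134
Option 3: 7×3 + 6×2 + 4×1 + 5×5 + 6×0 + 6×2 + 3×3 = 83
Option 4: 7×2 + 6×1 + 4×5 + 5×1 + 6×3 + 6×0 + 3×0 = 63
Option 5: 7×0 + 6×5 + 4×0 + 5×0 + 6×2 + 6×1 + 3×2 = 54
Option 6: 7×1 + 6×0 + 4×4 + 5×3 + 6×5 + 6×3 + 3×5 = 101

Option 2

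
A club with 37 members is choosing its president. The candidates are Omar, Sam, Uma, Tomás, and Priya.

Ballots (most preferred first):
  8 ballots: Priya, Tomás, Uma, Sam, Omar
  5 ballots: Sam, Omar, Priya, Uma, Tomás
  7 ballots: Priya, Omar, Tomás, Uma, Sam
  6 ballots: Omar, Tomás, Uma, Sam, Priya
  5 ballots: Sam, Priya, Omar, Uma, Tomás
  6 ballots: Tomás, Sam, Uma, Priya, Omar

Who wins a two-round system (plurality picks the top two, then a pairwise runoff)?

Sam

Round 1 first-place votes: Omar 6, Sam 10, Uma 0, Tomás 6, Priya 15. Priya and Sam advance.
Runoff: Priya is ranked above Sam on 15 ballots, Sam above Priya on 22.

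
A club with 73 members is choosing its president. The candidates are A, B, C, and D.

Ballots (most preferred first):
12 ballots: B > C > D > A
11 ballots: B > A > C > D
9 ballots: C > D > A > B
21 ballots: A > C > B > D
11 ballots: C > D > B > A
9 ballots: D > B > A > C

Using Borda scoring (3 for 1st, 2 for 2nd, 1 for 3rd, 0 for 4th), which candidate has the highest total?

A: 12×0 + 11×2 + 9×1 + 21×3 + 11×0 + 9×1 = 103
B: 12×3 + 11×3 + 9×0 + 21×1 + 11×1 + 9×2 = 119
C: 12×2 + 11×1 + 9×3 + 21×2 + 11×3 + 9×0 = 137
D: 12×1 + 11×0 + 9×2 + 21×0 + 11×2 + 9×3 = 79

C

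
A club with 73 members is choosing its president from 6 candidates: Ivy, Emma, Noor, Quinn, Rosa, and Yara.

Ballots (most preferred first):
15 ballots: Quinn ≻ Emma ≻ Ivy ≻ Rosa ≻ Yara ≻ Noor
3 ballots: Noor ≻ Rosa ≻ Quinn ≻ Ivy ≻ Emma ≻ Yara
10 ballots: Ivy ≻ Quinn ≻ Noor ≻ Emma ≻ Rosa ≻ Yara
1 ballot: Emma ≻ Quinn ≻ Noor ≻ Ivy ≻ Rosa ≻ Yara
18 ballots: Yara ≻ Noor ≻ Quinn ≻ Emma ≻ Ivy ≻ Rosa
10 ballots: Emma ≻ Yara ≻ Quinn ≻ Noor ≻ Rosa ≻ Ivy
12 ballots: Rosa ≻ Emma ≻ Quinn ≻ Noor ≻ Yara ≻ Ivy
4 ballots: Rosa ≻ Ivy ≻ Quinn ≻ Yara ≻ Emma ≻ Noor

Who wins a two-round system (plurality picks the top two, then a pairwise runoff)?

Rosa

Round 1 first-place votes: Ivy 10, Emma 11, Noor 3, Quinn 15, Rosa 16, Yara 18. Yara and Rosa advance.
Runoff: Yara is ranked above Rosa on 28 ballots, Rosa above Yara on 45.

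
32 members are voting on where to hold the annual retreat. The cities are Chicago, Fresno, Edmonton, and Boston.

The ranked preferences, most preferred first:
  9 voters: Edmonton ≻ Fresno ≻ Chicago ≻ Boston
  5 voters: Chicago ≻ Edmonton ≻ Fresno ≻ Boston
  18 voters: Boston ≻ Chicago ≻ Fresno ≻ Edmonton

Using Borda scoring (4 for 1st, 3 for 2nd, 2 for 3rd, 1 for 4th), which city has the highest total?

Chicago: 9×2 + 5×4 + 18×3 = 92
Fresno: 9×3 + 5×2 + 18×2 = 73
Edmonton: 9×4 + 5×3 + 18×1 = 69
Boston: 9×1 + 5×1 + 18×4 = 86

Chicago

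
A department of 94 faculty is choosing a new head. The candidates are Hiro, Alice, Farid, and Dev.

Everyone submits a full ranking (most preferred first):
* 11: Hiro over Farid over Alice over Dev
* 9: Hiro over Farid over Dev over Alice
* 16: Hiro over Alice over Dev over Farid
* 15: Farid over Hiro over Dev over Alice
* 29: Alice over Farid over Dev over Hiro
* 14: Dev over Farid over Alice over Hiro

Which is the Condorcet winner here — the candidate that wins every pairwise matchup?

Farid

Farid vs Hiro: 58–36
Farid vs Alice: 49–45
Farid vs Dev: 64–30
Farid beats every other candidate.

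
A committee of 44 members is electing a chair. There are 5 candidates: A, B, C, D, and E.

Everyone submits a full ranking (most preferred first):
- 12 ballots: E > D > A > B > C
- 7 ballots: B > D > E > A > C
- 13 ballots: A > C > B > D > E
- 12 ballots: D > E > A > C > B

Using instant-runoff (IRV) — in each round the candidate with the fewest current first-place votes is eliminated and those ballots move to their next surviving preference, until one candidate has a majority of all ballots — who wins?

Round 1: A 13, B 7, C 0, D 12, E 12. C eliminated.
Round 2: A 13, B 7, D 12, E 12. B eliminated.
Round 3: A 13, D 19, E 12. E eliminated.
Round 4: A 13, D 31. D has a majority (≥23).

D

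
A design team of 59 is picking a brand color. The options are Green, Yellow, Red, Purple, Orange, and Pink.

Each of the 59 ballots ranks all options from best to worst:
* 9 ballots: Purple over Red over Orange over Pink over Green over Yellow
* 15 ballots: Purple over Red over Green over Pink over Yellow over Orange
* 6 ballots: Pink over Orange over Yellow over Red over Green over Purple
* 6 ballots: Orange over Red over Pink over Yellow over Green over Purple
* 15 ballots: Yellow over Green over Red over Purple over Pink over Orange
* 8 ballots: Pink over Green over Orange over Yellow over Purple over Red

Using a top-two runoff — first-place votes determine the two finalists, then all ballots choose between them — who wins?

Yellow

Round 1 first-place votes: Green 0, Yellow 15, Red 0, Purple 24, Orange 6, Pink 14. Purple and Yellow advance.
Runoff: Purple is ranked above Yellow on 24 ballots, Yellow above Purple on 35.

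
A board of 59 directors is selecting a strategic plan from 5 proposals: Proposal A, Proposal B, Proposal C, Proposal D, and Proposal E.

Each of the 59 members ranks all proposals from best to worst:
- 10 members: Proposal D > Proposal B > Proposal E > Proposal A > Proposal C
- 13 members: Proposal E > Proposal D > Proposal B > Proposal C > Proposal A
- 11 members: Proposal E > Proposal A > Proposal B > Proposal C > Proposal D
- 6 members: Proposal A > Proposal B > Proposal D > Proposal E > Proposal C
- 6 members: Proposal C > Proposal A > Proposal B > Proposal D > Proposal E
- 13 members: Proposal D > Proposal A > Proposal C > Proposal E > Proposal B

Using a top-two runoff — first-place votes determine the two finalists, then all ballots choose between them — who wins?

Proposal D

Round 1 first-place votes: Proposal A 6, Proposal B 0, Proposal C 6, Proposal D 23, Proposal E 24. Proposal E and Proposal D advance.
Runoff: Proposal E is ranked above Proposal D on 24 ballots, Proposal D above Proposal E on 35.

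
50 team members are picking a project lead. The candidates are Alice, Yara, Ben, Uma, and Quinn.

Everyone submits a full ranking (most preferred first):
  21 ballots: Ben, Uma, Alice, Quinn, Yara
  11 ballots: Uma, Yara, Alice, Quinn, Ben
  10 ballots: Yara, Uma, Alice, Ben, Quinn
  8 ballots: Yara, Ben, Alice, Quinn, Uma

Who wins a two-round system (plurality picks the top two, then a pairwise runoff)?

Yara

Round 1 first-place votes: Alice 0, Yara 18, Ben 21, Uma 11, Quinn 0. Ben and Yara advance.
Runoff: Ben is ranked above Yara on 21 ballots, Yara above Ben on 29.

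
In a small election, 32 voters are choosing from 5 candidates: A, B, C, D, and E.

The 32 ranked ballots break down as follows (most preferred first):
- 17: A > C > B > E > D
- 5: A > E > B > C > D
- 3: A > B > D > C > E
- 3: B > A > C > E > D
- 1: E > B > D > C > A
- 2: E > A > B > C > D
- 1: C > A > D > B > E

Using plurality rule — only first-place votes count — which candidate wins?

First-place votes: A 25, B 3, C 1, D 0, E 3.

A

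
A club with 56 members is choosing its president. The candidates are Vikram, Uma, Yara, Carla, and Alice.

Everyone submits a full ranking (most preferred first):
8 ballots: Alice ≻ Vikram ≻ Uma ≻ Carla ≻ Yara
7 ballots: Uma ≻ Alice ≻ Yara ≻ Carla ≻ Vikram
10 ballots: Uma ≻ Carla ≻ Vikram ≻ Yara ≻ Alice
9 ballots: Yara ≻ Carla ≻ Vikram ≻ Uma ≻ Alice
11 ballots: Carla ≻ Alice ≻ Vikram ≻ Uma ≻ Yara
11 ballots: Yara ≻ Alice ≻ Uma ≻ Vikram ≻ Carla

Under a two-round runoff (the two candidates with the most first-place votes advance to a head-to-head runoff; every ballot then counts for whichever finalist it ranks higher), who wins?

Uma

Round 1 first-place votes: Vikram 0, Uma 17, Yara 20, Carla 11, Alice 8. Yara and Uma advance.
Runoff: Yara is ranked above Uma on 20 ballots, Uma above Yara on 36.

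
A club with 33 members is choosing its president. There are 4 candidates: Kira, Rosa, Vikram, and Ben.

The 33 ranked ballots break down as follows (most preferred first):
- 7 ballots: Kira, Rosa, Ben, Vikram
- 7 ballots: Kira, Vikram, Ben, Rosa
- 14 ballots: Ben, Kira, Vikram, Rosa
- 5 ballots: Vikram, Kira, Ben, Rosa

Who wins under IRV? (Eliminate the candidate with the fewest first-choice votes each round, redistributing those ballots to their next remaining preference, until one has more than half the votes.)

Kira

Round 1: Kira 14, Rosa 0, Vikram 5, Ben 14. Rosa eliminated.
Round 2: Kira 14, Vikram 5, Ben 14. Vikram eliminated.
Round 3: Kira 19, Ben 14. Kira has a majority (≥17).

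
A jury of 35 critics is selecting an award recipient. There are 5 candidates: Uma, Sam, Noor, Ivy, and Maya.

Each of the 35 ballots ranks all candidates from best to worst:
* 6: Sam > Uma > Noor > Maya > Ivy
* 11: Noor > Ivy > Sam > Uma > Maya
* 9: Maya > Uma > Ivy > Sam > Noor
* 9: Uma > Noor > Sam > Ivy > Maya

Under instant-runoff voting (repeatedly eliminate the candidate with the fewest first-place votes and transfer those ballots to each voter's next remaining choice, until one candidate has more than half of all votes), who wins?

Round 1: Uma 9, Sam 6, Noor 11, Ivy 0, Maya 9. Ivy eliminated.
Round 2: Uma 9, Sam 6, Noor 11, Maya 9. Sam eliminated.
Round 3: Uma 15, Noor 11, Maya 9. Maya eliminated.
Round 4: Uma 24, Noor 11. Uma has a majority (≥18).

Uma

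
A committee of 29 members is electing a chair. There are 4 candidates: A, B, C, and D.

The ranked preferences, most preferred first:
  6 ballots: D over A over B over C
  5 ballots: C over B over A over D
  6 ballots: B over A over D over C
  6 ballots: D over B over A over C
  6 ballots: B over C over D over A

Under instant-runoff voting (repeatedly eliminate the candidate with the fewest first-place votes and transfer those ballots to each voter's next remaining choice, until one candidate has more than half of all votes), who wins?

Round 1: A 0, B 12, C 5, D 12. A eliminated.
Round 2: B 12, C 5, D 12. C eliminated.
Round 3: B 17, D 12. B has a majority (≥15).

B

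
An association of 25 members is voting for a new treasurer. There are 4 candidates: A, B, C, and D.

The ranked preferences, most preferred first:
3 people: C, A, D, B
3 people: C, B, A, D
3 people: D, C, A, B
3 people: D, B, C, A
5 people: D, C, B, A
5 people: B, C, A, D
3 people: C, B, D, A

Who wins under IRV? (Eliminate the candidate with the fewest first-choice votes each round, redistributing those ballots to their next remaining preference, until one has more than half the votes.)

C

Round 1: A 0, B 5, C 9, D 11. A eliminated.
Round 2: B 5, C 9, D 11. B eliminated.
Round 3: C 14, D 11. C has a majority (≥13).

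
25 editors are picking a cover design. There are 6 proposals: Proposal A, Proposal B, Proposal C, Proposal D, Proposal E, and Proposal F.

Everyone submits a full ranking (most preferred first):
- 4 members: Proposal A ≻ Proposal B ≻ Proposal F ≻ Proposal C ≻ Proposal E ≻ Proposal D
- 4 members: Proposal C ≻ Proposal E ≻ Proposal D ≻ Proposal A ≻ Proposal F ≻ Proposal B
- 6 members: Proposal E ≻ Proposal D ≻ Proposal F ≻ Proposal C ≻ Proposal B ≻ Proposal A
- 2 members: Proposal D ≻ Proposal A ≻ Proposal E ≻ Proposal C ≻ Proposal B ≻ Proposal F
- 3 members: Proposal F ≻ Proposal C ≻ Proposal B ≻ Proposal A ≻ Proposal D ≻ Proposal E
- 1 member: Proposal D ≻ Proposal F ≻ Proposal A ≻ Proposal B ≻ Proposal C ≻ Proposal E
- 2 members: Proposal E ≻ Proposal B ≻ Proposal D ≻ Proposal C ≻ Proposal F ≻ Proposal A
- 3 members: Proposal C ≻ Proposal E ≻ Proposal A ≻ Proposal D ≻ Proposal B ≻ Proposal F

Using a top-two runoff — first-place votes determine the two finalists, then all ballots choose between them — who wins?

Proposal C

Round 1 first-place votes: Proposal A 4, Proposal B 0, Proposal C 7, Proposal D 3, Proposal E 8, Proposal F 3. Proposal E and Proposal C advance.
Runoff: Proposal E is ranked above Proposal C on 10 ballots, Proposal C above Proposal E on 15.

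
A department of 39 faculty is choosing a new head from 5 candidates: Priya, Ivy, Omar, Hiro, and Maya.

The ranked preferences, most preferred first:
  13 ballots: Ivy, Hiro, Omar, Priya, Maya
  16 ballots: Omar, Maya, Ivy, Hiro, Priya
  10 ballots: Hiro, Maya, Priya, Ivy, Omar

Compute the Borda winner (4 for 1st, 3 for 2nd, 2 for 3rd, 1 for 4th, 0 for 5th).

Priya: 13×1 + 16×0 + 10×2 = 33
Ivy: 13×4 + 16×2 + 10×1 = 94
Omar: 13×2 + 16×4 + 10×0 = 90
Hiro: 13×3 + 16×1 + 10×4 = 95
Maya: 13×0 + 16×3 + 10×3 = 78

Hiro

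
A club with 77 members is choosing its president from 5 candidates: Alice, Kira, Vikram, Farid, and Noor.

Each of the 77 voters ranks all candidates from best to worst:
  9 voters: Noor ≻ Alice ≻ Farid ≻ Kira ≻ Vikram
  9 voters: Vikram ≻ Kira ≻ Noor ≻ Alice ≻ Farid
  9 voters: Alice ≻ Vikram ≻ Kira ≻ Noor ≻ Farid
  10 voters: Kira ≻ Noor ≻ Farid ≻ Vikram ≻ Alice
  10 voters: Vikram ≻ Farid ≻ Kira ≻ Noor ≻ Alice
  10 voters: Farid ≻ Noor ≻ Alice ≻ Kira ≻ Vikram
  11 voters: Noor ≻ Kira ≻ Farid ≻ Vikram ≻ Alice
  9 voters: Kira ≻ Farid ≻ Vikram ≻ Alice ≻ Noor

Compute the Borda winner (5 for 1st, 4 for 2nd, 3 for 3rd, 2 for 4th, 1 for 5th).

Alice: 9×4 + 9×2 + 9×5 + 10×1 + 10×1 + 10×3 + 11×1 + 9×2 = 178
Kira: 9×2 + 9×4 + 9×3 + 10×5 + 10×3 + 10×2 + 11×4 + 9×5 = 270
Vikram: 9×1 + 9×5 + 9×4 + 10×2 + 10×5 + 10×1 + 11×2 + 9×3 = 219
Farid: 9×3 + 9×1 + 9×1 + 10×3 + 10×4 + 10×5 + 11×3 + 9×4 = 234
Noor: 9×5 + 9×3 + 9×2 + 10×4 + 10×2 + 10×4 + 11×5 + 9×1 = 254

Kira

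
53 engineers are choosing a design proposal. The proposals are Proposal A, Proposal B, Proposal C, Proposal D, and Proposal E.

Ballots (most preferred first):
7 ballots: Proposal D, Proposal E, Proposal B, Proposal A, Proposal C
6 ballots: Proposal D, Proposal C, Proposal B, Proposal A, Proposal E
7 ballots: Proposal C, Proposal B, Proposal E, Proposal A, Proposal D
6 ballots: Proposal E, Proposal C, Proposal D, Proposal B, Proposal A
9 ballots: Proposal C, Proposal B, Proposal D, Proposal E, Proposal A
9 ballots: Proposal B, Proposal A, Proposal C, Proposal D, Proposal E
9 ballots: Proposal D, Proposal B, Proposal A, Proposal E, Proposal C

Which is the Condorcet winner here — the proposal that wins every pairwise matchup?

Proposal C

Proposal C vs Proposal A: 28–25
Proposal C vs Proposal B: 28–25
Proposal C vs Proposal D: 31–22
Proposal C vs Proposal E: 31–22
Proposal C beats every other proposal.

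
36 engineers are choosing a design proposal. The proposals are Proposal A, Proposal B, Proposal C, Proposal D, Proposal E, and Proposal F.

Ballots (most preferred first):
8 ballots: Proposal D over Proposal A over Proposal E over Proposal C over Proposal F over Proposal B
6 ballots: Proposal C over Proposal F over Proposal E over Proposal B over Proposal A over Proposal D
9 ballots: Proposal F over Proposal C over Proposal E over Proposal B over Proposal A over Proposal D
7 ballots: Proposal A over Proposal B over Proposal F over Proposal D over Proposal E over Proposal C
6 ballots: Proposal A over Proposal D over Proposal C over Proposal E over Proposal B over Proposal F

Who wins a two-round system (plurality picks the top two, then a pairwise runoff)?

Round 1 first-place votes: Proposal A 13, Proposal B 0, Proposal C 6, Proposal D 8, Proposal E 0, Proposal F 9. Proposal A and Proposal F advance.
Runoff: Proposal A is ranked above Proposal F on 21 ballots, Proposal F above Proposal A on 15.

Proposal A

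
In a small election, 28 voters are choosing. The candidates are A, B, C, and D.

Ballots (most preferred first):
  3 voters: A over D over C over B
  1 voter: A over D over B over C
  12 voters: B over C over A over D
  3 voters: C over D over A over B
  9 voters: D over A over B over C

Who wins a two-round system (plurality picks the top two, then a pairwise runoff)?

D

Round 1 first-place votes: A 4, B 12, C 3, D 9. B and D advance.
Runoff: B is ranked above D on 12 ballots, D above B on 16.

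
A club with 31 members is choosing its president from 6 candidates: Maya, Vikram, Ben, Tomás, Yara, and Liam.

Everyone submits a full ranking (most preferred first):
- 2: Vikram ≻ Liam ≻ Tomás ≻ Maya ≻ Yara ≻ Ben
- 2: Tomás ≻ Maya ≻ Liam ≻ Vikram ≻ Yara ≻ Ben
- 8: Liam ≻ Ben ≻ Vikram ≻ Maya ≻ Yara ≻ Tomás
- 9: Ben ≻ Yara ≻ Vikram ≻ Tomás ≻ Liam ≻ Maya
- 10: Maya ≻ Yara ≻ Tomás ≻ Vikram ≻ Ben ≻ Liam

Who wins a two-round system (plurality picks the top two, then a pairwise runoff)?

Ben

Round 1 first-place votes: Maya 10, Vikram 2, Ben 9, Tomás 2, Yara 0, Liam 8. Maya and Ben advance.
Runoff: Maya is ranked above Ben on 14 ballots, Ben above Maya on 17.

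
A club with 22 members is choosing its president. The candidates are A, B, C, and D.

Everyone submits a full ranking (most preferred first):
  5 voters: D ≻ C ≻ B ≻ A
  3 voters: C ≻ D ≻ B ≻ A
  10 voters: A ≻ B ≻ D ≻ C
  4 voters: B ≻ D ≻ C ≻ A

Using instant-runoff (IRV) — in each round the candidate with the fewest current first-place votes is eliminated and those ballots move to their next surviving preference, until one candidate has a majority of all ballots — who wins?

D

Round 1: A 10, B 4, C 3, D 5. C eliminated.
Round 2: A 10, B 4, D 8. B eliminated.
Round 3: A 10, D 12. D has a majority (≥12).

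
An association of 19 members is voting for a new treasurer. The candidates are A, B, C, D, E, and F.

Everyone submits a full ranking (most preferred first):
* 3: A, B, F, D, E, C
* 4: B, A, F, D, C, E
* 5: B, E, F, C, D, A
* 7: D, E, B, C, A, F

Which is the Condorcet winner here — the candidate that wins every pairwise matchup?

B

B vs A: 16–3
B vs C: 19–0
B vs D: 12–7
B vs E: 12–7
B vs F: 19–0
B beats every other candidate.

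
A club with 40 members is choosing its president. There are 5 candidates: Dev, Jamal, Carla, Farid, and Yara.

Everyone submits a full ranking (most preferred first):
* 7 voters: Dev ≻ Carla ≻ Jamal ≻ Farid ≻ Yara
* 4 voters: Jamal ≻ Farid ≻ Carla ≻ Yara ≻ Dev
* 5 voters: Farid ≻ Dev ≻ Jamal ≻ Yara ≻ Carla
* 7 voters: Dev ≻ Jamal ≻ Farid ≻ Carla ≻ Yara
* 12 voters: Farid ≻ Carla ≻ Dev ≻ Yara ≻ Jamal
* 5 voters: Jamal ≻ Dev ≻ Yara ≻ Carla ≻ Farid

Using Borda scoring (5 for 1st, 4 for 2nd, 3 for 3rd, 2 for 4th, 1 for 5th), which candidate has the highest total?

Dev: 7×5 + 4×1 + 5×4 + 7×5 + 12×3 + 5×4 = 150
Jamal: 7×3 + 4×5 + 5×3 + 7×4 + 12×1 + 5×5 = 121
Carla: 7×4 + 4×3 + 5×1 + 7×2 + 12×4 + 5×2 = 117
Farid: 7×2 + 4×4 + 5×5 + 7×3 + 12×5 + 5×1 = 141
Yara: 7×1 + 4×2 + 5×2 + 7×1 + 12×2 + 5×3 = 71

Dev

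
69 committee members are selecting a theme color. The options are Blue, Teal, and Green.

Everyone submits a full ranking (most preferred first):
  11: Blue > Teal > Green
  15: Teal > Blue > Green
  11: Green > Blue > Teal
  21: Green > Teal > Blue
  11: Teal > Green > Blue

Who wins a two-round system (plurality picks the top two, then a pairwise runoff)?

Teal

Round 1 first-place votes: Blue 11, Teal 26, Green 32. Green and Teal advance.
Runoff: Green is ranked above Teal on 32 ballots, Teal above Green on 37.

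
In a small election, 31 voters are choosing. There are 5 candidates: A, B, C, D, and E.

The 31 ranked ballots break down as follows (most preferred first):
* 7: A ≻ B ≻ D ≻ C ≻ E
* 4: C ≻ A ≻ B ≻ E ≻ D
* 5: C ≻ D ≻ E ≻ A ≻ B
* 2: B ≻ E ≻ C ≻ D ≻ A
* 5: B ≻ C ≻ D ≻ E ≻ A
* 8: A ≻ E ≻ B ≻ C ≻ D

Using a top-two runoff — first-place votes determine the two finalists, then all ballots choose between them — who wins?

C

Round 1 first-place votes: A 15, B 7, C 9, D 0, E 0. A and C advance.
Runoff: A is ranked above C on 15 ballots, C above A on 16.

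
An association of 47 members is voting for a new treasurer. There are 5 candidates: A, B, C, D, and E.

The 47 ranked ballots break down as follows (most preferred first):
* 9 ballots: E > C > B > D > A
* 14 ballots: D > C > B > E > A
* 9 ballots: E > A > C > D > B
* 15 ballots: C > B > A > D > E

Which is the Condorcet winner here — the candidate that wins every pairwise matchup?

C

C vs A: 38–9
C vs B: 47–0
C vs D: 33–14
C vs E: 29–18
C beats every other candidate.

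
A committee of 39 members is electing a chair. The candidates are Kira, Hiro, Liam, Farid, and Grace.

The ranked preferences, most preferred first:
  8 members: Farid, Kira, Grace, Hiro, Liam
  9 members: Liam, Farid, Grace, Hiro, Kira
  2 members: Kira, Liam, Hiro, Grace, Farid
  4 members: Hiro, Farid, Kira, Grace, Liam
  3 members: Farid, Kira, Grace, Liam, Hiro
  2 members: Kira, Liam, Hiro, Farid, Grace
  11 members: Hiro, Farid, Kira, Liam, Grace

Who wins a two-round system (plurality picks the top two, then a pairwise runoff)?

Farid

Round 1 first-place votes: Kira 4, Hiro 15, Liam 9, Farid 11, Grace 0. Hiro and Farid advance.
Runoff: Hiro is ranked above Farid on 19 ballots, Farid above Hiro on 20.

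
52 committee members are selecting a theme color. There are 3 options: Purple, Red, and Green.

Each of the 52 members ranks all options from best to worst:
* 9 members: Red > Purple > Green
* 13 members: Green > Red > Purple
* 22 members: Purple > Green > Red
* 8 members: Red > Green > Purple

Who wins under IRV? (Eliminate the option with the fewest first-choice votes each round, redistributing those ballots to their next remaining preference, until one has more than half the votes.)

Red

Round 1: Purple 22, Red 17, Green 13. Green eliminated.
Round 2: Purple 22, Red 30. Red has a majority (≥27).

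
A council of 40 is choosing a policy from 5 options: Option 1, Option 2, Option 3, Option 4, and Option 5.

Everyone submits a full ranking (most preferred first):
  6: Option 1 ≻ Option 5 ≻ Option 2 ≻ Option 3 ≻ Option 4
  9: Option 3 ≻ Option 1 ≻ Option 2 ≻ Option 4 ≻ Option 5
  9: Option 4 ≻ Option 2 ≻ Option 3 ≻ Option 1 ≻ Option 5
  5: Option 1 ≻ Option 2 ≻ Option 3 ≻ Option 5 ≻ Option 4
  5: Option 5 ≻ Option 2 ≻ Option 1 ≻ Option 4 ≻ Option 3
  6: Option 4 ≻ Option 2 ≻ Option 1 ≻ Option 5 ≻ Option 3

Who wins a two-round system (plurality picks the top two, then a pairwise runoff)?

Round 1 first-place votes: Option 1 11, Option 2 0, Option 3 9, Option 4 15, Option 5 5. Option 4 and Option 1 advance.
Runoff: Option 4 is ranked above Option 1 on 15 ballots, Option 1 above Option 4 on 25.

Option 1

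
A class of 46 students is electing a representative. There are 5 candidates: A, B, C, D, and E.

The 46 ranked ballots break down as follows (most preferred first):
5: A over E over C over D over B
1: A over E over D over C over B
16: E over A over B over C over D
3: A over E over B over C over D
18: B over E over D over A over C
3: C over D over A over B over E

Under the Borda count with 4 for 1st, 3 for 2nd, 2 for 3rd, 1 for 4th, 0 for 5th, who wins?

A: 5×4 + 1×4 + 16×3 + 3×4 + 18×1 + 3×2 = 108
B: 5×0 + 1×0 + 16×2 + 3×2 + 18×4 + 3×1 = 113
C: 5×2 + 1×1 + 16×1 + 3×1 + 18×0 + 3×4 = 42
D: 5×1 + 1×2 + 16×0 + 3×0 + 18×2 + 3×3 = 52
E: 5×3 + 1×3 + 16×4 + 3×3 + 18×3 + 3×0 = 145

E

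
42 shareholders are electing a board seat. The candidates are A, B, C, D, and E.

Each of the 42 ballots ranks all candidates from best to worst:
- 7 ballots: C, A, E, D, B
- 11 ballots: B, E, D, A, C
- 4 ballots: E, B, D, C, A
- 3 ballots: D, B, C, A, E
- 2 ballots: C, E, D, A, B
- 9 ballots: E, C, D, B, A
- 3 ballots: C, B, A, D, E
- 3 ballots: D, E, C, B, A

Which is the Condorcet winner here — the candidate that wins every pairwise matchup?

E

E vs A: 29–13
E vs B: 25–17
E vs C: 27–15
E vs D: 33–9
E beats every other candidate.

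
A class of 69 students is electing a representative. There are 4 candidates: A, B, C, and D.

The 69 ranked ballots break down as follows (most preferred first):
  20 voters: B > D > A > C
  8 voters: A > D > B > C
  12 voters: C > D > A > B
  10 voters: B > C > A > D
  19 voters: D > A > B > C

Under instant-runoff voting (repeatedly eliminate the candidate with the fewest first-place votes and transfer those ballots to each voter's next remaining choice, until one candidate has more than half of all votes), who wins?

Round 1: A 8, B 30, C 12, D 19. A eliminated.
Round 2: B 30, C 12, D 27. C eliminated.
Round 3: B 30, D 39. D has a majority (≥35).

D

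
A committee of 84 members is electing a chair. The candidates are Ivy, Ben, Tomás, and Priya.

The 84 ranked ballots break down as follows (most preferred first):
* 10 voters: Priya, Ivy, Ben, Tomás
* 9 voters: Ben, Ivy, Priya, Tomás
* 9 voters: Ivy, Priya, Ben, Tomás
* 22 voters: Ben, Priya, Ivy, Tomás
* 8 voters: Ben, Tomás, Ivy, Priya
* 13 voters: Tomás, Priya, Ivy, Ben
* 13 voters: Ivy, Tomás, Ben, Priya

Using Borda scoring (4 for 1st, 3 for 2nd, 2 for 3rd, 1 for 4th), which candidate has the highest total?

Ben

Ivy: 10×3 + 9×3 + 9×4 + 22×2 + 8×2 + 13×2 + 13×4 = 231
Ben: 10×2 + 9×4 + 9×2 + 22×4 + 8×4 + 13×1 + 13×2 = 233
Tomás: 10×1 + 9×1 + 9×1 + 22×1 + 8×3 + 13×4 + 13×3 = 165
Priya: 10×4 + 9×2 + 9×3 + 22×3 + 8×1 + 13×3 + 13×1 = 211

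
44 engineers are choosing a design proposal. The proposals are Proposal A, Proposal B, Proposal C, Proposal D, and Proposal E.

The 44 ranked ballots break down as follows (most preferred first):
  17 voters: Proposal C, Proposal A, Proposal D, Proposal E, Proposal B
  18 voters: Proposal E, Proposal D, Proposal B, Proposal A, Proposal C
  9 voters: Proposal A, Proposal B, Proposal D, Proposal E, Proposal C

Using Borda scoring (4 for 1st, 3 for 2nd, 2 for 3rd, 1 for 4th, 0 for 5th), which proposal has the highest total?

Proposal A: 17×3 + 18×1 + 9×4 = 105
Proposal B: 17×0 + 18×2 + 9×3 = 63
Proposal C: 17×4 + 18×0 + 9×0 = 68
Proposal D: 17×2 + 18×3 + 9×2 = 106
Proposal E: 17×1 + 18×4 + 9×1 = 98

Proposal D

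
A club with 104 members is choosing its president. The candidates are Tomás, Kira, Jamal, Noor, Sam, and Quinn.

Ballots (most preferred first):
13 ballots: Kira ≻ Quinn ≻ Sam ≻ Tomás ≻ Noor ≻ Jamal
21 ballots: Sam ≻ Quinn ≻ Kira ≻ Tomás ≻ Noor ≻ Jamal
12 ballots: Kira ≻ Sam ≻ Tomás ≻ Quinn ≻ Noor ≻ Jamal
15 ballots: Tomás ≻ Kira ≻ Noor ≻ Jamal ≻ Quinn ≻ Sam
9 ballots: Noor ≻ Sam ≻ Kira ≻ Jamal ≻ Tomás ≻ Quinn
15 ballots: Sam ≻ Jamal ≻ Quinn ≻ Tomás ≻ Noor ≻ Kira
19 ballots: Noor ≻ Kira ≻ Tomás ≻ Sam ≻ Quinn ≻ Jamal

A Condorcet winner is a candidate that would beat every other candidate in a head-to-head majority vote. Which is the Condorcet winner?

Kira

Kira vs Tomás: 74–30
Kira vs Jamal: 89–15
Kira vs Noor: 61–43
Kira vs Sam: 59–45
Kira vs Quinn: 68–36
Kira beats every other candidate.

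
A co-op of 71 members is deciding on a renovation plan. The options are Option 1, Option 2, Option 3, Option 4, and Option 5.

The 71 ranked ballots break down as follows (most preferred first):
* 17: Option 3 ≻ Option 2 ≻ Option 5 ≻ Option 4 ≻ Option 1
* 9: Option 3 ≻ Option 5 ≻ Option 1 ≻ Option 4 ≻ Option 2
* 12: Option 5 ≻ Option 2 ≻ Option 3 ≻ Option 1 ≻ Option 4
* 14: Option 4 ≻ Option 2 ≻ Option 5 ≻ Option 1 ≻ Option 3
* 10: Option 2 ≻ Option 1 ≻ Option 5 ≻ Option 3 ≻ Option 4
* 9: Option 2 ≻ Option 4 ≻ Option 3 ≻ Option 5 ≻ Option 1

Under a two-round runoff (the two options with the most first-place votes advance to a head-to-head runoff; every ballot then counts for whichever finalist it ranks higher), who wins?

Round 1 first-place votes: Option 1 0, Option 2 19, Option 3 26, Option 4 14, Option 5 12. Option 3 and Option 2 advance.
Runoff: Option 3 is ranked above Option 2 on 26 ballots, Option 2 above Option 3 on 45.

Option 2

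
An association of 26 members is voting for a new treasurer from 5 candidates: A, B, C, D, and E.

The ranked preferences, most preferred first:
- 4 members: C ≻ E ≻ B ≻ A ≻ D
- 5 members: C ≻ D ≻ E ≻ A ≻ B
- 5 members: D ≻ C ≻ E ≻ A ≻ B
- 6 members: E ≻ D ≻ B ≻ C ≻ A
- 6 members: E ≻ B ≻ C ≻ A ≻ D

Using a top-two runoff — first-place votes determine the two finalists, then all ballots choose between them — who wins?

C

Round 1 first-place votes: A 0, B 0, C 9, D 5, E 12. E and C advance.
Runoff: E is ranked above C on 12 ballots, C above E on 14.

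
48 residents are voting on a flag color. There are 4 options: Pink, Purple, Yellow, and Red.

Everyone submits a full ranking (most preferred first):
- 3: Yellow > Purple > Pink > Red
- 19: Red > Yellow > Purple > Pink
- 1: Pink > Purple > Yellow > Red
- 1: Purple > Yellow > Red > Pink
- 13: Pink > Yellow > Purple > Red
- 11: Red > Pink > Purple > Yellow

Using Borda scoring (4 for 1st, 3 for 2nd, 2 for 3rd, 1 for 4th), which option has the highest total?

Red

Pink: 3×2 + 19×1 + 1×4 + 1×1 + 13×4 + 11×3 = 115
Purple: 3×3 + 19×2 + 1×3 + 1×4 + 13×2 + 11×2 = 102
Yellow: 3×4 + 19×3 + 1×2 + 1×3 + 13×3 + 11×1 = 124
Red: 3×1 + 19×4 + 1×1 + 1×2 + 13×1 + 11×4 = 139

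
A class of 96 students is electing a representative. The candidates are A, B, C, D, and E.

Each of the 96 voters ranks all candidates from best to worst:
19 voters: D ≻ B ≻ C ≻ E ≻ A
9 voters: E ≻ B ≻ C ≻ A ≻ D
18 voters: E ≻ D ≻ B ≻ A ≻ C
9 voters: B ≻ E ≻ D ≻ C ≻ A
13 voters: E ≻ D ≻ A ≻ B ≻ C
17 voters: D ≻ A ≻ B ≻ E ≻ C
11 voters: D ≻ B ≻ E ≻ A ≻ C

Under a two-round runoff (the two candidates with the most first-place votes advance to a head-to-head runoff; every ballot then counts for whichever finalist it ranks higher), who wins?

E

Round 1 first-place votes: A 0, B 9, C 0, D 47, E 40. D and E advance.
Runoff: D is ranked above E on 47 ballots, E above D on 49.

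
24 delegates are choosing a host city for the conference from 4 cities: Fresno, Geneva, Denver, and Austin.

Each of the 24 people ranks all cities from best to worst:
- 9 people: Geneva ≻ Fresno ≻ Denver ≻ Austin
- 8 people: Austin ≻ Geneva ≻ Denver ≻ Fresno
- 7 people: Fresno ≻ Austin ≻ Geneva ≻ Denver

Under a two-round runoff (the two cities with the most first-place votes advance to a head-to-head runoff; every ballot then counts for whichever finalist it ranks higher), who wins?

Austin

Round 1 first-place votes: Fresno 7, Geneva 9, Denver 0, Austin 8. Geneva and Austin advance.
Runoff: Geneva is ranked above Austin on 9 ballots, Austin above Geneva on 15.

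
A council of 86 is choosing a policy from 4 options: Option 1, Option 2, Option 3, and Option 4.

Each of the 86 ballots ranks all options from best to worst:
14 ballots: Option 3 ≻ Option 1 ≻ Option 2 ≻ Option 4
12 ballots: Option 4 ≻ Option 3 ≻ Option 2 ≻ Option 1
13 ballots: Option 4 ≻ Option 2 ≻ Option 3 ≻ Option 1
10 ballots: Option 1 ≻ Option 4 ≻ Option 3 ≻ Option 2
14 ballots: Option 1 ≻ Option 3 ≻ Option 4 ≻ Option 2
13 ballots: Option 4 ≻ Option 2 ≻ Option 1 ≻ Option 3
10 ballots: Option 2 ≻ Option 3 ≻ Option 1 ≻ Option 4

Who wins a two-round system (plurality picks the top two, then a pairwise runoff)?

Option 1

Round 1 first-place votes: Option 1 24, Option 2 10, Option 3 14, Option 4 38. Option 4 and Option 1 advance.
Runoff: Option 4 is ranked above Option 1 on 38 ballots, Option 1 above Option 4 on 48.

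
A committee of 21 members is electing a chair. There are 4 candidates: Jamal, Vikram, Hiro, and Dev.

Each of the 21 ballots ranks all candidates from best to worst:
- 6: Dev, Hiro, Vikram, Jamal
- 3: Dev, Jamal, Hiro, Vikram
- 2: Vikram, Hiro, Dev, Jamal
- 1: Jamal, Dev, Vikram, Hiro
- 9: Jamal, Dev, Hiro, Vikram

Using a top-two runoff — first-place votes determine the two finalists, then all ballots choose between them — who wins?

Round 1 first-place votes: Jamal 10, Vikram 2, Hiro 0, Dev 9. Jamal and Dev advance.
Runoff: Jamal is ranked above Dev on 10 ballots, Dev above Jamal on 11.

Dev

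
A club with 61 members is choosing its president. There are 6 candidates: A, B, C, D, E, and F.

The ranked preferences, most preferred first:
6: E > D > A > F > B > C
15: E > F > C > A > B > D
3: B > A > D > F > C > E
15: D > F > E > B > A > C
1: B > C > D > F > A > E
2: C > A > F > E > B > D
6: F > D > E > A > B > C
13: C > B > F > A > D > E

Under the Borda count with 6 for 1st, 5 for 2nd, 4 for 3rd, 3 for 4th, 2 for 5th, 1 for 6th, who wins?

F

A: 6×4 + 15×3 + 3×5 + 15×2 + 1×2 + 2×5 + 6×3 + 13×3 = 183
B: 6×2 + 15×2 + 3×6 + 15×3 + 1×6 + 2×2 + 6×2 + 13×5 = 192
C: 6×1 + 15×4 + 3×2 + 15×1 + 1×5 + 2×6 + 6×1 + 13×6 = 188
D: 6×5 + 15×1 + 3×4 + 15×6 + 1×4 + 2×1 + 6×5 + 13×2 = 209
E: 6×6 + 15×6 + 3×1 + 15×4 + 1×1 + 2×3 + 6×4 + 13×1 = 233
F: 6×3 + 15×5 + 3×3 + 15×5 + 1×3 + 2×4 + 6×6 + 13×4 = 276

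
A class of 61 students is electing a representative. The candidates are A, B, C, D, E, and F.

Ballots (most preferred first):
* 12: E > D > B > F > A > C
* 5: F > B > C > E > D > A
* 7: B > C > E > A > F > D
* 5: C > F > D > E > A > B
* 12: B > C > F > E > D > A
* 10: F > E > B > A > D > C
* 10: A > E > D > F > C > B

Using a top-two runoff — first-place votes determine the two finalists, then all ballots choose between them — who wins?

Round 1 first-place votes: A 10, B 19, C 5, D 0, E 12, F 15. B and F advance.
Runoff: B is ranked above F on 31 ballots, F above B on 30.

B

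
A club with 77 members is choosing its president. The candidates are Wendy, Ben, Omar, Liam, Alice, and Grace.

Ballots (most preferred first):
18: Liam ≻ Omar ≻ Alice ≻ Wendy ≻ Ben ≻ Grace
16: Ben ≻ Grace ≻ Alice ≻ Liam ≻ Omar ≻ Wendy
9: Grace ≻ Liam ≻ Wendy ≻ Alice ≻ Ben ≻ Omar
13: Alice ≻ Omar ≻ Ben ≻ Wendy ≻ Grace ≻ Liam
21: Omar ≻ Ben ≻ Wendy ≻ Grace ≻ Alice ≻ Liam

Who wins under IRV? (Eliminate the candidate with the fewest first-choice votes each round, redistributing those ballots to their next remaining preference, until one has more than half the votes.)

Round 1: Wendy 0, Ben 16, Omar 21, Liam 18, Alice 13, Grace 9. Wendy eliminated.
Round 2: Ben 16, Omar 21, Liam 18, Alice 13, Grace 9. Grace eliminated.
Round 3: Ben 16, Omar 21, Liam 27, Alice 13. Alice eliminated.
Round 4: Ben 16, Omar 34, Liam 27. Ben eliminated.
Round 5: Omar 34, Liam 43. Liam has a majority (≥39).

Liam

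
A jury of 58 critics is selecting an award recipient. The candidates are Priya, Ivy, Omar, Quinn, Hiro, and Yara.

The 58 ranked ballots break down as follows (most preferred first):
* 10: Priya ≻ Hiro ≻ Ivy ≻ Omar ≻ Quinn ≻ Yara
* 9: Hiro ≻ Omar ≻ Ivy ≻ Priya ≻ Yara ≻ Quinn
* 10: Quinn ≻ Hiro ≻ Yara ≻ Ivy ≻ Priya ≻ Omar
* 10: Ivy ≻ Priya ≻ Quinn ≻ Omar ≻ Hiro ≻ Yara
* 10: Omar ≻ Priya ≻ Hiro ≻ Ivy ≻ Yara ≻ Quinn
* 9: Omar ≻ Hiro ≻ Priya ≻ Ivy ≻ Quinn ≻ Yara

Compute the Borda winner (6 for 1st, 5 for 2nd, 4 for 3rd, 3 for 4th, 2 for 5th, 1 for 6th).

Hiro

Priya: 10×6 + 9×3 + 10×2 + 10×5 + 10×5 + 9×4 = 243
Ivy: 10×4 + 9×4 + 10×3 + 10×6 + 10×3 + 9×3 = 223
Omar: 10×3 + 9×5 + 10×1 + 10×3 + 10×6 + 9×6 = 229
Quinn: 10×2 + 9×1 + 10×6 + 10×4 + 10×1 + 9×2 = 157
Hiro: 10×5 + 9×6 + 10×5 + 10×2 + 10×4 + 9×5 = 259
Yara: 10×1 + 9×2 + 10×4 + 10×1 + 10×2 + 9×1 = 107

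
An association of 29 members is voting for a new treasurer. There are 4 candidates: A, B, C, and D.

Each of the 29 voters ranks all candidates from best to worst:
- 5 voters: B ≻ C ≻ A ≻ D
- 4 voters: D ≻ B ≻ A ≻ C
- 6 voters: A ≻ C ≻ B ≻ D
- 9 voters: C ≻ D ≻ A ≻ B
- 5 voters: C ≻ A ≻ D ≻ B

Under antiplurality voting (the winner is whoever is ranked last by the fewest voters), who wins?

A

Last-place votes: A 0, B 14, C 4, D 11.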